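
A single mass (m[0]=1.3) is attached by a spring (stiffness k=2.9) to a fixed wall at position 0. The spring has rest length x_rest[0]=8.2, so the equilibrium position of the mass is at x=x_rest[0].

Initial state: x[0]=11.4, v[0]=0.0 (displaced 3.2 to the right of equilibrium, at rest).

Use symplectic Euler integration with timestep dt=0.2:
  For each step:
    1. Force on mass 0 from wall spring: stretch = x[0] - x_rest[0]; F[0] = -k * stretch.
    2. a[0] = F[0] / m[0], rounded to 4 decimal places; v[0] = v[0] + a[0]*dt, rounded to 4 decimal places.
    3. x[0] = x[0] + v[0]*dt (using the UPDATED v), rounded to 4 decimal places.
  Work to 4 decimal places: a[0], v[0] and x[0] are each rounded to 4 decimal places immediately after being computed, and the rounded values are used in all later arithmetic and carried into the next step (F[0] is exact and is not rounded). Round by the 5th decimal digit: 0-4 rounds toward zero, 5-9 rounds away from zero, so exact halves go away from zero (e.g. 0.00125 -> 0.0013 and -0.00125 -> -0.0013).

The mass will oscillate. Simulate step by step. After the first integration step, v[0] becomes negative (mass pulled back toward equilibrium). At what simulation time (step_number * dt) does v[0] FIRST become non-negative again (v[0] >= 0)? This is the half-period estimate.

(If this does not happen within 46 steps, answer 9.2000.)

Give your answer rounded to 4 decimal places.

Answer: 2.2000

Derivation:
Step 0: x=[11.4000] v=[0.0000]
Step 1: x=[11.1145] v=[-1.4277]
Step 2: x=[10.5689] v=[-2.7280]
Step 3: x=[9.8119] v=[-3.7849]
Step 4: x=[8.9111] v=[-4.5041]
Step 5: x=[7.9468] v=[-4.8214]
Step 6: x=[7.0051] v=[-4.7084]
Step 7: x=[6.1700] v=[-4.1753]
Step 8: x=[5.5161] v=[-3.2696]
Step 9: x=[5.1017] v=[-2.0722]
Step 10: x=[4.9637] v=[-0.6899]
Step 11: x=[5.1145] v=[0.7540]
First v>=0 after going negative at step 11, time=2.2000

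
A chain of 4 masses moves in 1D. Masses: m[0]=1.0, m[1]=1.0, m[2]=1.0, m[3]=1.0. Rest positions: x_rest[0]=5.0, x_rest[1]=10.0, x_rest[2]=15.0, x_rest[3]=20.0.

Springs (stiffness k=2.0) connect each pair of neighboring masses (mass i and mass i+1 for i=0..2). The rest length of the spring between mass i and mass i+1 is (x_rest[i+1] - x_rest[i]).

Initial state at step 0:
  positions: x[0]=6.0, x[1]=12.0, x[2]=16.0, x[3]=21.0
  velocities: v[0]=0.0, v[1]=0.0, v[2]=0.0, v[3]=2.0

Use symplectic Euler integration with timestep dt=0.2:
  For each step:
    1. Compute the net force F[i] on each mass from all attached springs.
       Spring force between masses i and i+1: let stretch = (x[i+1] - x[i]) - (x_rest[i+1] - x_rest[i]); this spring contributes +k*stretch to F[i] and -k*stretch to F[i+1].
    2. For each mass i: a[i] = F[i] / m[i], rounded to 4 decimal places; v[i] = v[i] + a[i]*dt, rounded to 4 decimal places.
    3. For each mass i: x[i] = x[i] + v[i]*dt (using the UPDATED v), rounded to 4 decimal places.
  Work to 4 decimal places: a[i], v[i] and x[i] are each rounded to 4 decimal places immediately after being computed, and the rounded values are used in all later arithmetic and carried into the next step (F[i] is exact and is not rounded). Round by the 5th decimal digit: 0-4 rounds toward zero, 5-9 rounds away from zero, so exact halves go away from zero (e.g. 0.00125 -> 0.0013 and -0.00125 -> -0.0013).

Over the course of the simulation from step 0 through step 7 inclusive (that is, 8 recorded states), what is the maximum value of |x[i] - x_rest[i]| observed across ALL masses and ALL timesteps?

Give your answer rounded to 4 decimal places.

Answer: 2.9310

Derivation:
Step 0: x=[6.0000 12.0000 16.0000 21.0000] v=[0.0000 0.0000 0.0000 2.0000]
Step 1: x=[6.0800 11.8400 16.0800 21.4000] v=[0.4000 -0.8000 0.4000 2.0000]
Step 2: x=[6.2208 11.5584 16.2464 21.7744] v=[0.7040 -1.4080 0.8320 1.8720]
Step 3: x=[6.3886 11.2248 16.4800 22.1066] v=[0.8390 -1.6678 1.1680 1.6608]
Step 4: x=[6.5433 10.9248 16.7433 22.3886] v=[0.7735 -1.5002 1.3166 1.4102]
Step 5: x=[6.6485 10.7397 16.9928 22.6190] v=[0.5261 -0.9254 1.2473 1.1521]
Step 6: x=[6.6810 10.7276 17.1921 22.7993] v=[0.1626 -0.0606 0.9965 0.9016]
Step 7: x=[6.6372 10.9089 17.3228 22.9310] v=[-0.2188 0.9066 0.6536 0.6587]
Max displacement = 2.9310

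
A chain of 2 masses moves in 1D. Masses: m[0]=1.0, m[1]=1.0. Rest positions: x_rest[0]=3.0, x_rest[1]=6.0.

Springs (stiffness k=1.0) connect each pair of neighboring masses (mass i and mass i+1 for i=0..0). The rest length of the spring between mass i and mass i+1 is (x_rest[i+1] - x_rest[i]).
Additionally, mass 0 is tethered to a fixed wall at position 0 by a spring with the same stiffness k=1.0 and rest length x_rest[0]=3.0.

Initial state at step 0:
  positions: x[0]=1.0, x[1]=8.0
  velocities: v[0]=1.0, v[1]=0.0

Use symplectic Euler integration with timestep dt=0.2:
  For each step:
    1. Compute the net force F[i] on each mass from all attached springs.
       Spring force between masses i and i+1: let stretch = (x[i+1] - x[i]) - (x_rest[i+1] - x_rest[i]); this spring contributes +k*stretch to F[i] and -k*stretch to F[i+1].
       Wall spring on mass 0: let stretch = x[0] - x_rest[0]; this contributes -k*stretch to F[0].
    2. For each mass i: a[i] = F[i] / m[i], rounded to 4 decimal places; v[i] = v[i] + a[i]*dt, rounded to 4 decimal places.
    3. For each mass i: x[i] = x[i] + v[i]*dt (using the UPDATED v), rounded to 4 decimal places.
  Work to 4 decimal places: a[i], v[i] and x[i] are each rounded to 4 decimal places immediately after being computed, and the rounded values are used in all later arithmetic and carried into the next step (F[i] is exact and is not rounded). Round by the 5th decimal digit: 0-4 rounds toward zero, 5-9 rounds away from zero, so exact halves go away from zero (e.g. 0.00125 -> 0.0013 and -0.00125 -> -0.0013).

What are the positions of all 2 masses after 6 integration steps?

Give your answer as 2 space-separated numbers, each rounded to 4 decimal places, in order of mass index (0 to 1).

Answer: 5.1853 5.8577

Derivation:
Step 0: x=[1.0000 8.0000] v=[1.0000 0.0000]
Step 1: x=[1.4400 7.8400] v=[2.2000 -0.8000]
Step 2: x=[2.0784 7.5440] v=[3.1920 -1.4800]
Step 3: x=[2.8523 7.1494] v=[3.8694 -1.9731]
Step 4: x=[3.6840 6.7029] v=[4.1584 -2.2325]
Step 5: x=[4.4891 6.2556] v=[4.0254 -2.2363]
Step 6: x=[5.1853 5.8577] v=[3.4809 -1.9896]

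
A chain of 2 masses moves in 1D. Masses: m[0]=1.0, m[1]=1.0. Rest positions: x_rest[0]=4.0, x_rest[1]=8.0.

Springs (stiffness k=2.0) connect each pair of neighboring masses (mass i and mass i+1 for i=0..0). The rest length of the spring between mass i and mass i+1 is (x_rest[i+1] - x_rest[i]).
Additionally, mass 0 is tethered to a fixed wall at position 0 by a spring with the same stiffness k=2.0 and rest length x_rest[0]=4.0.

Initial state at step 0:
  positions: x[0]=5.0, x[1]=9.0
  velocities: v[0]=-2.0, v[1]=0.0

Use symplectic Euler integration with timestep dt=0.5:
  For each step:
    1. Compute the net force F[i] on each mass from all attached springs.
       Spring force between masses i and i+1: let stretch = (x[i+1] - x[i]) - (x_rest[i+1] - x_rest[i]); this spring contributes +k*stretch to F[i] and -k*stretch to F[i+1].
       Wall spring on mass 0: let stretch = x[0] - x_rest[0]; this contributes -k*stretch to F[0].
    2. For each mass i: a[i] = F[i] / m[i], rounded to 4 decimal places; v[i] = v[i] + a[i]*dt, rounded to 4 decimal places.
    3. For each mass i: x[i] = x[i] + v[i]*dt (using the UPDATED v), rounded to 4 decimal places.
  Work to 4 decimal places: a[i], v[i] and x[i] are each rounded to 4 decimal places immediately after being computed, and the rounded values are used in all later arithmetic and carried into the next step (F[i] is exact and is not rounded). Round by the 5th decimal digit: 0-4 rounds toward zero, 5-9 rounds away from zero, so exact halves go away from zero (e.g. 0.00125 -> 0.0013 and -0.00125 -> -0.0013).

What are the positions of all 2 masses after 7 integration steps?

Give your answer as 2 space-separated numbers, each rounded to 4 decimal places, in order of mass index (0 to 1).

Step 0: x=[5.0000 9.0000] v=[-2.0000 0.0000]
Step 1: x=[3.5000 9.0000] v=[-3.0000 0.0000]
Step 2: x=[3.0000 8.2500] v=[-1.0000 -1.5000]
Step 3: x=[3.6250 6.8750] v=[1.2500 -2.7500]
Step 4: x=[4.0625 5.8750] v=[0.8750 -2.0000]
Step 5: x=[3.3750 5.9688] v=[-1.3750 0.1875]
Step 6: x=[2.2969 6.7657] v=[-2.1562 1.5937]
Step 7: x=[2.3048 7.3282] v=[0.0157 1.1249]

Answer: 2.3048 7.3282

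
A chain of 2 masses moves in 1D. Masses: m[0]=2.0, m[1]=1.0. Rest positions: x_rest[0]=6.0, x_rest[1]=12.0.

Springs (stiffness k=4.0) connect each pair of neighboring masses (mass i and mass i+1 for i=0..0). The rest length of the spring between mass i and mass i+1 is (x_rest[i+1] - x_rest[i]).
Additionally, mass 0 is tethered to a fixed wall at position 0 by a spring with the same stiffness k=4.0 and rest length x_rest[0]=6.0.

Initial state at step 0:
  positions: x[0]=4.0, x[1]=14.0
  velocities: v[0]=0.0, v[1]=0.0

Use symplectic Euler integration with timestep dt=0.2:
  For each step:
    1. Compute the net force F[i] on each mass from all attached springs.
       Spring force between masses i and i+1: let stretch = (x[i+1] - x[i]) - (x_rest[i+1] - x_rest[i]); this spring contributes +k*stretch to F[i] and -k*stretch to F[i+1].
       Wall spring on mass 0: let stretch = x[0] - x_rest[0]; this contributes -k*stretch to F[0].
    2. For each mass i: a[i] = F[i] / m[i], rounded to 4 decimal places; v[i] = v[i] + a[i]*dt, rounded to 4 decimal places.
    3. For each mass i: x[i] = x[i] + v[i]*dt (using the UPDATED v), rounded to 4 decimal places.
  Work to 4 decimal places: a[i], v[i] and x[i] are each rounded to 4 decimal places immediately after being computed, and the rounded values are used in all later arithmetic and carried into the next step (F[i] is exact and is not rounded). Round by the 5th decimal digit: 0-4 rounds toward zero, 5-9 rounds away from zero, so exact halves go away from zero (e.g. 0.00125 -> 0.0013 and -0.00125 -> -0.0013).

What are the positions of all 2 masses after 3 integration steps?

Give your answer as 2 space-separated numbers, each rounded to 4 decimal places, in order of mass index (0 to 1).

Step 0: x=[4.0000 14.0000] v=[0.0000 0.0000]
Step 1: x=[4.4800 13.3600] v=[2.4000 -3.2000]
Step 2: x=[5.3120 12.2592] v=[4.1600 -5.5040]
Step 3: x=[6.2748 11.0068] v=[4.8141 -6.2618]

Answer: 6.2748 11.0068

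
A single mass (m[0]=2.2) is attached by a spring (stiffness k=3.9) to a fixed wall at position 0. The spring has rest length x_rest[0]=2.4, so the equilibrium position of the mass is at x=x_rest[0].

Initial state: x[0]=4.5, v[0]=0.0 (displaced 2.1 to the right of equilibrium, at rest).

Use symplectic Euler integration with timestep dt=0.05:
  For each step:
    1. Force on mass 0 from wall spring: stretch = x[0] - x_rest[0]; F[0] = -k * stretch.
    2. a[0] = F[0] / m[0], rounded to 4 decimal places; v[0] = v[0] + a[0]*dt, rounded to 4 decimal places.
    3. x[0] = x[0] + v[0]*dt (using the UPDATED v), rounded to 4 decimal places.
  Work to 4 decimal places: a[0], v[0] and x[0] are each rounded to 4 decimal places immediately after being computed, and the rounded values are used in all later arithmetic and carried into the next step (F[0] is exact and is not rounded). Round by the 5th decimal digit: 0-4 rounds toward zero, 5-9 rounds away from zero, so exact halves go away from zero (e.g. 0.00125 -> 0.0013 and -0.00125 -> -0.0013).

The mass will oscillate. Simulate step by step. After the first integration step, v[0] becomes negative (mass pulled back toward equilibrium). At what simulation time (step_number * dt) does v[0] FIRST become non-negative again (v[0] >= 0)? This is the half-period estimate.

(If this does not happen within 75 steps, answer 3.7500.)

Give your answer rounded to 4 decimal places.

Step 0: x=[4.5000] v=[0.0000]
Step 1: x=[4.4907] v=[-0.1861]
Step 2: x=[4.4721] v=[-0.3714]
Step 3: x=[4.4443] v=[-0.5551]
Step 4: x=[4.4075] v=[-0.7363]
Step 5: x=[4.3618] v=[-0.9142]
Step 6: x=[4.3074] v=[-1.0881]
Step 7: x=[4.2445] v=[-1.2572]
Step 8: x=[4.1735] v=[-1.4207]
Step 9: x=[4.0946] v=[-1.5779]
Step 10: x=[4.0082] v=[-1.7281]
Step 11: x=[3.9147] v=[-1.8706]
Step 12: x=[3.8145] v=[-2.0049]
Step 13: x=[3.7080] v=[-2.1303]
Step 14: x=[3.5957] v=[-2.2462]
Step 15: x=[3.4781] v=[-2.3522]
Step 16: x=[3.3557] v=[-2.4478]
Step 17: x=[3.2291] v=[-2.5325]
Step 18: x=[3.0988] v=[-2.6060]
Step 19: x=[2.9654] v=[-2.6679]
Step 20: x=[2.8295] v=[-2.7180]
Step 21: x=[2.6917] v=[-2.7561]
Step 22: x=[2.5526] v=[-2.7820]
Step 23: x=[2.4128] v=[-2.7955]
Step 24: x=[2.2730] v=[-2.7966]
Step 25: x=[2.1337] v=[-2.7853]
Step 26: x=[1.9956] v=[-2.7617]
Step 27: x=[1.8593] v=[-2.7259]
Step 28: x=[1.7254] v=[-2.6780]
Step 29: x=[1.5945] v=[-2.6182]
Step 30: x=[1.4672] v=[-2.5468]
Step 31: x=[1.3440] v=[-2.4641]
Step 32: x=[1.2255] v=[-2.3705]
Step 33: x=[1.1122] v=[-2.2664]
Step 34: x=[1.0046] v=[-2.1523]
Step 35: x=[0.9032] v=[-2.0286]
Step 36: x=[0.8084] v=[-1.8959]
Step 37: x=[0.7207] v=[-1.7548]
Step 38: x=[0.6404] v=[-1.6060]
Step 39: x=[0.5679] v=[-1.4500]
Step 40: x=[0.5035] v=[-1.2876]
Step 41: x=[0.4475] v=[-1.1195]
Step 42: x=[0.4002] v=[-0.9464]
Step 43: x=[0.3617] v=[-0.7691]
Step 44: x=[0.3323] v=[-0.5884]
Step 45: x=[0.3120] v=[-0.4051]
Step 46: x=[0.3010] v=[-0.2200]
Step 47: x=[0.2993] v=[-0.0340]
Step 48: x=[0.3069] v=[0.1522]
First v>=0 after going negative at step 48, time=2.4000

Answer: 2.4000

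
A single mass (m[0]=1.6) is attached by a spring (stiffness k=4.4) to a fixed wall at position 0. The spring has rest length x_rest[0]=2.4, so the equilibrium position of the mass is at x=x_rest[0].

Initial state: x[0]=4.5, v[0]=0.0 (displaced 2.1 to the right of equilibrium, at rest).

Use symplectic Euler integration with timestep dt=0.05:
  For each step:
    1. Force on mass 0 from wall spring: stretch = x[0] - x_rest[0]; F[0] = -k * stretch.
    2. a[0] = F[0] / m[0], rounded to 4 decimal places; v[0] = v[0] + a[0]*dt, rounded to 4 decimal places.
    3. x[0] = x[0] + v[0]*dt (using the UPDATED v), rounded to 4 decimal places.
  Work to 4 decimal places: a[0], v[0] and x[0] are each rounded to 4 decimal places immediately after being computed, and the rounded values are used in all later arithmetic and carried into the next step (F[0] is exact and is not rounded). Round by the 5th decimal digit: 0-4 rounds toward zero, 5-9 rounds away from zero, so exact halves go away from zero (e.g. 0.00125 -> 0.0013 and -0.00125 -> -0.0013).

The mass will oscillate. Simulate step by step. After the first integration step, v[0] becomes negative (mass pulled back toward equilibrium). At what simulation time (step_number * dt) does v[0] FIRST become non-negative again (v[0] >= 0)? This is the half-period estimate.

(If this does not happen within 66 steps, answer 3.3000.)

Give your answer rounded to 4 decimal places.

Step 0: x=[4.5000] v=[0.0000]
Step 1: x=[4.4856] v=[-0.2888]
Step 2: x=[4.4568] v=[-0.5756]
Step 3: x=[4.4139] v=[-0.8584]
Step 4: x=[4.3571] v=[-1.1353]
Step 5: x=[4.2869] v=[-1.4044]
Step 6: x=[4.2037] v=[-1.6639]
Step 7: x=[4.1081] v=[-1.9119]
Step 8: x=[4.0008] v=[-2.1468]
Step 9: x=[3.8825] v=[-2.3669]
Step 10: x=[3.7540] v=[-2.5707]
Step 11: x=[3.6162] v=[-2.7569]
Step 12: x=[3.4700] v=[-2.9241]
Step 13: x=[3.3164] v=[-3.0712]
Step 14: x=[3.1565] v=[-3.1972]
Step 15: x=[2.9914] v=[-3.3012]
Step 16: x=[2.8223] v=[-3.3825]
Step 17: x=[2.6503] v=[-3.4406]
Step 18: x=[2.4766] v=[-3.4750]
Step 19: x=[2.3023] v=[-3.4855]
Step 20: x=[2.1287] v=[-3.4721]
Step 21: x=[1.9570] v=[-3.4348]
Step 22: x=[1.7883] v=[-3.3739]
Step 23: x=[1.6238] v=[-3.2898]
Step 24: x=[1.4646] v=[-3.1831]
Step 25: x=[1.3119] v=[-3.0545]
Step 26: x=[1.1667] v=[-2.9049]
Step 27: x=[1.0299] v=[-2.7353]
Step 28: x=[0.9026] v=[-2.5469]
Step 29: x=[0.7856] v=[-2.3410]
Step 30: x=[0.6797] v=[-2.1190]
Step 31: x=[0.5856] v=[-1.8825]
Step 32: x=[0.5040] v=[-1.6330]
Step 33: x=[0.4354] v=[-1.3723]
Step 34: x=[0.3803] v=[-1.1022]
Step 35: x=[0.3391] v=[-0.8245]
Step 36: x=[0.3120] v=[-0.5411]
Step 37: x=[0.2993] v=[-0.2540]
Step 38: x=[0.3010] v=[0.0348]
First v>=0 after going negative at step 38, time=1.9000

Answer: 1.9000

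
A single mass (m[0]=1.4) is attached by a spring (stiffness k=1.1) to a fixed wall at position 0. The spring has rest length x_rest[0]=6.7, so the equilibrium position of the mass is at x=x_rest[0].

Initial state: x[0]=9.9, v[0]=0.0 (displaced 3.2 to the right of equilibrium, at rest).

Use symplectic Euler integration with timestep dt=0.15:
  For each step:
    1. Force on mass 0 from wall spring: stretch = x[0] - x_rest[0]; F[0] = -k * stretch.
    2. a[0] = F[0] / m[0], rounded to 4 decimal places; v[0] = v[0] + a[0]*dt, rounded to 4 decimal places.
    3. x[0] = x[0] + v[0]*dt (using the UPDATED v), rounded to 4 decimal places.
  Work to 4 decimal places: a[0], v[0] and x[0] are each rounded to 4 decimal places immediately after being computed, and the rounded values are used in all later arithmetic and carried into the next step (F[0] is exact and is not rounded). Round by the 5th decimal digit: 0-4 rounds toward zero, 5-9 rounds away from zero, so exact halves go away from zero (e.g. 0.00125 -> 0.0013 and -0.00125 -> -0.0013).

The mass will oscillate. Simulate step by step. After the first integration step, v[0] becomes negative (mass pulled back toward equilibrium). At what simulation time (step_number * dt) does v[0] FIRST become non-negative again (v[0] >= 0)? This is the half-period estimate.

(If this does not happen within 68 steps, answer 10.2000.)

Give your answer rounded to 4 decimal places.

Answer: 3.6000

Derivation:
Step 0: x=[9.9000] v=[0.0000]
Step 1: x=[9.8434] v=[-0.3771]
Step 2: x=[9.7313] v=[-0.7476]
Step 3: x=[9.5656] v=[-1.1049]
Step 4: x=[9.3492] v=[-1.4426]
Step 5: x=[9.0860] v=[-1.7548]
Step 6: x=[8.7806] v=[-2.0360]
Step 7: x=[8.4384] v=[-2.2812]
Step 8: x=[8.0655] v=[-2.4861]
Step 9: x=[7.6685] v=[-2.6470]
Step 10: x=[7.2543] v=[-2.7612]
Step 11: x=[6.8303] v=[-2.8265]
Step 12: x=[6.4040] v=[-2.8419]
Step 13: x=[5.9830] v=[-2.8070]
Step 14: x=[5.5746] v=[-2.7225]
Step 15: x=[5.1861] v=[-2.5899]
Step 16: x=[4.8244] v=[-2.4115]
Step 17: x=[4.4958] v=[-2.1904]
Step 18: x=[4.2062] v=[-1.9306]
Step 19: x=[3.9607] v=[-1.6367]
Step 20: x=[3.7636] v=[-1.3139]
Step 21: x=[3.6184] v=[-0.9678]
Step 22: x=[3.5277] v=[-0.6046]
Step 23: x=[3.4931] v=[-0.2307]
Step 24: x=[3.5152] v=[0.1473]
First v>=0 after going negative at step 24, time=3.6000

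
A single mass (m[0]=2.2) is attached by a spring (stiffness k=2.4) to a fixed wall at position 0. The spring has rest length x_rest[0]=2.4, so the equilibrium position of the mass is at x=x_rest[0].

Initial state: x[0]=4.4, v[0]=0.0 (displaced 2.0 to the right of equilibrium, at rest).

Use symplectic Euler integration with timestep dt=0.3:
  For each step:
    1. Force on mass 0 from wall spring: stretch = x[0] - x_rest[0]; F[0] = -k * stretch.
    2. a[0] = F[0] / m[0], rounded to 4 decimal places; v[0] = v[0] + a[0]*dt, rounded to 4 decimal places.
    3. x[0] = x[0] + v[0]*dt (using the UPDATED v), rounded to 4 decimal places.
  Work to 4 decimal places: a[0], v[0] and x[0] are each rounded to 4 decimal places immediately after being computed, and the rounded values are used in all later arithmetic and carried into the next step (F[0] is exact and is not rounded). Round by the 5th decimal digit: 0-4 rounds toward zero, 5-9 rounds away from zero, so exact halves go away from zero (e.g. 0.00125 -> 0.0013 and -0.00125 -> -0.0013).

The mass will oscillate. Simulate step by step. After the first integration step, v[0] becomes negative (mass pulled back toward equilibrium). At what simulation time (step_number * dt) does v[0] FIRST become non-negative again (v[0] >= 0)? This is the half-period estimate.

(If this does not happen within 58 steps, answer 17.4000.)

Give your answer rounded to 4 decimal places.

Answer: 3.0000

Derivation:
Step 0: x=[4.4000] v=[0.0000]
Step 1: x=[4.2037] v=[-0.6545]
Step 2: x=[3.8303] v=[-1.2448]
Step 3: x=[3.3164] v=[-1.7129]
Step 4: x=[2.7126] v=[-2.0128]
Step 5: x=[2.0781] v=[-2.1151]
Step 6: x=[1.4752] v=[-2.0097]
Step 7: x=[0.9631] v=[-1.7070]
Step 8: x=[0.5921] v=[-1.2368]
Step 9: x=[0.3986] v=[-0.6451]
Step 10: x=[0.4016] v=[0.0099]
First v>=0 after going negative at step 10, time=3.0000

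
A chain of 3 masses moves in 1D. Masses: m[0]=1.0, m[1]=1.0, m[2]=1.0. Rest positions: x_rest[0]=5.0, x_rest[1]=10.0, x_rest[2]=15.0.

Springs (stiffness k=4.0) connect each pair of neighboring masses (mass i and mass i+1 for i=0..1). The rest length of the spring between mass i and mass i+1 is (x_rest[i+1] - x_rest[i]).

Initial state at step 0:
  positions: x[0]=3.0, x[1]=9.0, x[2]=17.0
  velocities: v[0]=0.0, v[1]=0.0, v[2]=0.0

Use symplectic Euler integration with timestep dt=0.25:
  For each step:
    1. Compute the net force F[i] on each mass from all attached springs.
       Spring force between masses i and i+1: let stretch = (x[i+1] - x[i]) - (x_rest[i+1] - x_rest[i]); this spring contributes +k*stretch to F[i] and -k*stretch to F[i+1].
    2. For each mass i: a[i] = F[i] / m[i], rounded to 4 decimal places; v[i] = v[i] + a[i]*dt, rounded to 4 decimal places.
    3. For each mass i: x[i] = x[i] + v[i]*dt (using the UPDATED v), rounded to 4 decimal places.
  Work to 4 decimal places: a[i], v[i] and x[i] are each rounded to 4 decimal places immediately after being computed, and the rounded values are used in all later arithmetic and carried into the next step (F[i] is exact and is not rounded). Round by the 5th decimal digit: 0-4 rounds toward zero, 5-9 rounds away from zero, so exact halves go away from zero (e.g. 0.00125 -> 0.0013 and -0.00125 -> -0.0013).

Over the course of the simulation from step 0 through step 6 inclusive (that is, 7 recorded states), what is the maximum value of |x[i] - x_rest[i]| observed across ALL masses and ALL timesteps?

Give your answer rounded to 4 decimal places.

Step 0: x=[3.0000 9.0000 17.0000] v=[0.0000 0.0000 0.0000]
Step 1: x=[3.2500 9.5000 16.2500] v=[1.0000 2.0000 -3.0000]
Step 2: x=[3.8125 10.1250 15.0625] v=[2.2500 2.5000 -4.7500]
Step 3: x=[4.7031 10.4063 13.8906] v=[3.5625 1.1250 -4.6875]
Step 4: x=[5.7695 10.1328 13.0977] v=[4.2657 -1.0939 -3.1718]
Step 5: x=[6.6768 9.5097 12.8135] v=[3.6290 -2.4923 -1.1367]
Step 6: x=[7.0423 9.0044 12.9534] v=[1.4619 -2.0214 0.5595]
Max displacement = 2.1865

Answer: 2.1865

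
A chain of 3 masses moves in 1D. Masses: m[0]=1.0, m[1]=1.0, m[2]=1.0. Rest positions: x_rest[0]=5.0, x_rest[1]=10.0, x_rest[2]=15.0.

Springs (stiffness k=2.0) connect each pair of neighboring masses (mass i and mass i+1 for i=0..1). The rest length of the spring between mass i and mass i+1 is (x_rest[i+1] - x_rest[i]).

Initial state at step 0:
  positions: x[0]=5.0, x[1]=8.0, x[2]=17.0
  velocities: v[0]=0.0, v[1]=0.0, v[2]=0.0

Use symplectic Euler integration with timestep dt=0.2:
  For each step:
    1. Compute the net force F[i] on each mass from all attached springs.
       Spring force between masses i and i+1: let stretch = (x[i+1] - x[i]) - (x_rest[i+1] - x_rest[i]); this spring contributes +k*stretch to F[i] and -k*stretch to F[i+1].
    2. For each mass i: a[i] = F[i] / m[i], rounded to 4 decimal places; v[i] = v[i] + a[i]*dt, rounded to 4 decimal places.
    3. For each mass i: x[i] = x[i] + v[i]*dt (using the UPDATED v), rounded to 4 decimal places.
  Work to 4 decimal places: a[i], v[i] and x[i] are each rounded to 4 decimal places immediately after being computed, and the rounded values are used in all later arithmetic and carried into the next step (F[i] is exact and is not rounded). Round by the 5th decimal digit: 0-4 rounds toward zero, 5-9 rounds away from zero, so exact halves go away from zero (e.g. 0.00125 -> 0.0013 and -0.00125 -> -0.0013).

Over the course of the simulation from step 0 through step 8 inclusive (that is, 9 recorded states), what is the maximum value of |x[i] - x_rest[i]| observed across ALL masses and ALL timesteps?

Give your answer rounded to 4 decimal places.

Step 0: x=[5.0000 8.0000 17.0000] v=[0.0000 0.0000 0.0000]
Step 1: x=[4.8400 8.4800 16.6800] v=[-0.8000 2.4000 -1.6000]
Step 2: x=[4.5712 9.3248 16.1040] v=[-1.3440 4.2240 -2.8800]
Step 3: x=[4.2827 10.3316 15.3857] v=[-1.4426 5.0342 -3.5917]
Step 4: x=[4.0781 11.2589 14.6630] v=[-1.0230 4.6363 -3.6133]
Step 5: x=[4.0480 11.8840 14.0680] v=[-0.1507 3.1256 -2.9749]
Step 6: x=[4.2447 12.0570 13.6983] v=[0.9837 0.8648 -1.8485]
Step 7: x=[4.6664 11.7363 13.5973] v=[2.1086 -1.6036 -0.5050]
Step 8: x=[5.2537 10.9989 13.7474] v=[2.9366 -3.6872 0.7506]
Max displacement = 2.0570

Answer: 2.0570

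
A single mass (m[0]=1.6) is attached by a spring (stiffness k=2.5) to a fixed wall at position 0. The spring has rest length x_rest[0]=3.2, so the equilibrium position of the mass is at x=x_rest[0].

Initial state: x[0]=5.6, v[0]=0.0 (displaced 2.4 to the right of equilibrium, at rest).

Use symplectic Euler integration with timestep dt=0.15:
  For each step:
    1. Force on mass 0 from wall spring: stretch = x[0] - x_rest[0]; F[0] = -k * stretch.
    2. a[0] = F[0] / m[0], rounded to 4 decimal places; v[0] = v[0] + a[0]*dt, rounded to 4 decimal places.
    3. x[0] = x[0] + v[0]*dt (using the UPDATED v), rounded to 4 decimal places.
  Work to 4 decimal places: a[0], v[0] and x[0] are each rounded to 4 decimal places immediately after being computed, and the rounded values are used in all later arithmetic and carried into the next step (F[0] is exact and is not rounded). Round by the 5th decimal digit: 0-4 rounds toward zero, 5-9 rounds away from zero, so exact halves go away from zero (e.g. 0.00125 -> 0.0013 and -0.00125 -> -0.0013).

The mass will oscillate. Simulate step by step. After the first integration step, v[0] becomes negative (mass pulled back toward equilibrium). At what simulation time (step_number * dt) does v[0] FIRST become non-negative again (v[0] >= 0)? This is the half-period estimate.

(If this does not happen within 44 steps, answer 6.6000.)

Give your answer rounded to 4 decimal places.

Answer: 2.5500

Derivation:
Step 0: x=[5.6000] v=[0.0000]
Step 1: x=[5.5156] v=[-0.5625]
Step 2: x=[5.3498] v=[-1.1052]
Step 3: x=[5.1084] v=[-1.6091]
Step 4: x=[4.7999] v=[-2.0564]
Step 5: x=[4.4352] v=[-2.4314]
Step 6: x=[4.0271] v=[-2.7209]
Step 7: x=[3.5899] v=[-2.9147]
Step 8: x=[3.1390] v=[-3.0061]
Step 9: x=[2.6902] v=[-2.9918]
Step 10: x=[2.2594] v=[-2.8723]
Step 11: x=[1.8616] v=[-2.6518]
Step 12: x=[1.5109] v=[-2.3381]
Step 13: x=[1.2196] v=[-1.9422]
Step 14: x=[0.9979] v=[-1.4780]
Step 15: x=[0.8536] v=[-0.9619]
Step 16: x=[0.7918] v=[-0.4120]
Step 17: x=[0.8147] v=[0.1524]
First v>=0 after going negative at step 17, time=2.5500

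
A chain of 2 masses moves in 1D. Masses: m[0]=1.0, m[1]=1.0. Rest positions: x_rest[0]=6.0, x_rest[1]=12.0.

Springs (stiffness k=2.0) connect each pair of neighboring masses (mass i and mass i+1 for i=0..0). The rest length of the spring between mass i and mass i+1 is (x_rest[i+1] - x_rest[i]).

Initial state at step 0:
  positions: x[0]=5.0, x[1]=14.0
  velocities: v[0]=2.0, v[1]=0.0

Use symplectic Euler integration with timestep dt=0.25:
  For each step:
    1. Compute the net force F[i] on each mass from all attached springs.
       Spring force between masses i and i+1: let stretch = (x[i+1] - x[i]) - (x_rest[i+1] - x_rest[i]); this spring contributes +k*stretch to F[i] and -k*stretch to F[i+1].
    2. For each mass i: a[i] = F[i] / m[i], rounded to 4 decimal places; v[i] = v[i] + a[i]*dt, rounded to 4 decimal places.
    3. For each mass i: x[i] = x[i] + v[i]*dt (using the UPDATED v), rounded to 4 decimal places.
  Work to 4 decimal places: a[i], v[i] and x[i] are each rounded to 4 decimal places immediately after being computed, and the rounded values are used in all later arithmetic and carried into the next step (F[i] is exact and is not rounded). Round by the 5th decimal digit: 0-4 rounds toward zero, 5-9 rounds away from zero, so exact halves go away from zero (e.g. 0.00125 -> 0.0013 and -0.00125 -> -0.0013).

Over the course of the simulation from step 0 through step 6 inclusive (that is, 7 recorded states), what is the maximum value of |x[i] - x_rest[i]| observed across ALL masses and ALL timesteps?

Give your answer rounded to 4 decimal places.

Step 0: x=[5.0000 14.0000] v=[2.0000 0.0000]
Step 1: x=[5.8750 13.6250] v=[3.5000 -1.5000]
Step 2: x=[6.9688 13.0313] v=[4.3750 -2.3750]
Step 3: x=[8.0704 12.4297] v=[4.4063 -2.4063]
Step 4: x=[8.9669 12.0332] v=[3.5860 -1.5860]
Step 5: x=[9.4967 12.0034] v=[2.1192 -0.1192]
Step 6: x=[9.5899 12.4103] v=[0.3726 1.6275]
Max displacement = 3.5899

Answer: 3.5899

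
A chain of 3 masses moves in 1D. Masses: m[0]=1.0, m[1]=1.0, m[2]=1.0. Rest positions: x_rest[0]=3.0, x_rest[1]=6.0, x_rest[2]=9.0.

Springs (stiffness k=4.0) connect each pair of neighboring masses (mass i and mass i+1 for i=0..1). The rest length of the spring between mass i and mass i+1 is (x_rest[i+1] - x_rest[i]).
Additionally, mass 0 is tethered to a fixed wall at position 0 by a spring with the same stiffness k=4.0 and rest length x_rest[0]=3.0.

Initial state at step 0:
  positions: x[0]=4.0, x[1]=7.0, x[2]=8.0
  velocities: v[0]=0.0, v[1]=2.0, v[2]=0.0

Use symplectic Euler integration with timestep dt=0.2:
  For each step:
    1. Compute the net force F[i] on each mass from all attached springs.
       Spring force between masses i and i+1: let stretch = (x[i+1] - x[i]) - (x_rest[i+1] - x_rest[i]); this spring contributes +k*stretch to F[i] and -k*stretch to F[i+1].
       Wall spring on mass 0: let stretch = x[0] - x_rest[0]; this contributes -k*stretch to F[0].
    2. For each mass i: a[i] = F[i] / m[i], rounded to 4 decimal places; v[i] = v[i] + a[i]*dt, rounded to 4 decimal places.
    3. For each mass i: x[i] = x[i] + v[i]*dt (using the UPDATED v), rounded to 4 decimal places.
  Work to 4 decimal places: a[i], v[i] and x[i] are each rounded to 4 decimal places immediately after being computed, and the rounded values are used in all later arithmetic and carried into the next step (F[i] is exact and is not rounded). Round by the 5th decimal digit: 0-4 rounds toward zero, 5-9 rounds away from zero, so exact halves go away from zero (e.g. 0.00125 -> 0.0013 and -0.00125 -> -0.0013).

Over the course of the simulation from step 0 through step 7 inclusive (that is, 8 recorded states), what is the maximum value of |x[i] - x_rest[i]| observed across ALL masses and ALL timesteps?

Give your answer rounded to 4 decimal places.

Step 0: x=[4.0000 7.0000 8.0000] v=[0.0000 2.0000 0.0000]
Step 1: x=[3.8400 7.0800 8.3200] v=[-0.8000 0.4000 1.6000]
Step 2: x=[3.5840 6.8400 8.9216] v=[-1.2800 -1.2000 3.0080]
Step 3: x=[3.2755 6.4121 9.6701] v=[-1.5424 -2.1395 3.7427]
Step 4: x=[2.9448 6.0036 10.3774] v=[-1.6535 -2.0424 3.5363]
Step 5: x=[2.6323 5.8055 10.8649] v=[-1.5623 -0.9904 2.4373]
Step 6: x=[2.4064 5.9092 11.0229] v=[-1.1296 0.5186 0.7898]
Step 7: x=[2.3559 6.2707 10.8427] v=[-0.2525 1.8073 -0.9012]
Max displacement = 2.0229

Answer: 2.0229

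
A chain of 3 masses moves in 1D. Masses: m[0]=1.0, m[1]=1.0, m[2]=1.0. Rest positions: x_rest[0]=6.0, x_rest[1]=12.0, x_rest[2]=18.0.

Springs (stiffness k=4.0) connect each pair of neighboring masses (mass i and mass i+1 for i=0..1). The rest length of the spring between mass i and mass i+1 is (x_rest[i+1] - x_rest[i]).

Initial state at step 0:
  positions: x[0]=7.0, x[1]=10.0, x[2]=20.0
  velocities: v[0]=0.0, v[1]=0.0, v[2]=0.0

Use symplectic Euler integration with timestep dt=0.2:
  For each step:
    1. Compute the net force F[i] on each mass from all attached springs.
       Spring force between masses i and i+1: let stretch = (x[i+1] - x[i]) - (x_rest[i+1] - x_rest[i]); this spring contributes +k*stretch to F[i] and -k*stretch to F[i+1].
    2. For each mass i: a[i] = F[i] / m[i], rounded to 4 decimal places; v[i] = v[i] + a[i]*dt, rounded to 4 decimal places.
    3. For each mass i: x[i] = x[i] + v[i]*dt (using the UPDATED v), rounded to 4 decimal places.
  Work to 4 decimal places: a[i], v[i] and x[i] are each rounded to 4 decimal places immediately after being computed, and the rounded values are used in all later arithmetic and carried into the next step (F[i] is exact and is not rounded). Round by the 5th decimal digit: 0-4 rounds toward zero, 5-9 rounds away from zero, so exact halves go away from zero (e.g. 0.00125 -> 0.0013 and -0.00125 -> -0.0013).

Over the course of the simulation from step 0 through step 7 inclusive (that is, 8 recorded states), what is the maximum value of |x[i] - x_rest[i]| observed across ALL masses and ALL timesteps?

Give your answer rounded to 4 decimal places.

Answer: 2.8184

Derivation:
Step 0: x=[7.0000 10.0000 20.0000] v=[0.0000 0.0000 0.0000]
Step 1: x=[6.5200 11.1200 19.3600] v=[-2.4000 5.6000 -3.2000]
Step 2: x=[5.8160 12.8224 18.3616] v=[-3.5200 8.5120 -4.9920]
Step 3: x=[5.2730 14.2900 17.4369] v=[-2.7149 7.3382 -4.6234]
Step 4: x=[5.2127 14.8184 16.9687] v=[-0.3013 2.6421 -2.3409]
Step 5: x=[5.7294 14.1540 17.1165] v=[2.5833 -3.3222 0.7389]
Step 6: x=[6.6340 12.6156 17.7503] v=[4.5230 -7.6919 3.1689]
Step 7: x=[7.5357 10.9417 18.5225] v=[4.5083 -8.3694 3.8611]
Max displacement = 2.8184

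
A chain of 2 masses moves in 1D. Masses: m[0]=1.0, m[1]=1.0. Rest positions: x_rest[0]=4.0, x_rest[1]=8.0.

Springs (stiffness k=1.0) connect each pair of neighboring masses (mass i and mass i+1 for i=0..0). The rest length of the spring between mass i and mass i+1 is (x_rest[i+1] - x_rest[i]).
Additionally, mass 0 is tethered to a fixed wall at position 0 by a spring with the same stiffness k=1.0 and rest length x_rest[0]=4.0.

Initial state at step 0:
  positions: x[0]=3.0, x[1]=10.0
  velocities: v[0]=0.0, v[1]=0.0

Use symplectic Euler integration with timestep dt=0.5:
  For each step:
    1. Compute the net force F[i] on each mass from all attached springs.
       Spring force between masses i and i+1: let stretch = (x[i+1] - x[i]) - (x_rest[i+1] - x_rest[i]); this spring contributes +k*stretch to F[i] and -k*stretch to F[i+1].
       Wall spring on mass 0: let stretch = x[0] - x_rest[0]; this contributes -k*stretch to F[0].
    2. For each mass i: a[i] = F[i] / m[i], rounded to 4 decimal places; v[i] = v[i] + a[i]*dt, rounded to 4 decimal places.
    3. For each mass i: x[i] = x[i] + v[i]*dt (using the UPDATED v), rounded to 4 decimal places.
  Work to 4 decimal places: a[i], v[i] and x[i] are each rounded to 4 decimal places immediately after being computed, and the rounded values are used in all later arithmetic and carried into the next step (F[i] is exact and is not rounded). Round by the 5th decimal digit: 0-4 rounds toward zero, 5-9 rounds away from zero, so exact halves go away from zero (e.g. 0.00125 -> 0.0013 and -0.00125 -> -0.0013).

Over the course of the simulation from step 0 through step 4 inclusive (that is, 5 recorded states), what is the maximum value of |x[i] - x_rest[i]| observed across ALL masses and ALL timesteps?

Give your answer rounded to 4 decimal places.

Answer: 2.0157

Derivation:
Step 0: x=[3.0000 10.0000] v=[0.0000 0.0000]
Step 1: x=[4.0000 9.2500] v=[2.0000 -1.5000]
Step 2: x=[5.3125 8.1875] v=[2.6250 -2.1250]
Step 3: x=[6.0157 7.4063] v=[1.4063 -1.5625]
Step 4: x=[5.5626 7.2774] v=[-0.9063 -0.2578]
Max displacement = 2.0157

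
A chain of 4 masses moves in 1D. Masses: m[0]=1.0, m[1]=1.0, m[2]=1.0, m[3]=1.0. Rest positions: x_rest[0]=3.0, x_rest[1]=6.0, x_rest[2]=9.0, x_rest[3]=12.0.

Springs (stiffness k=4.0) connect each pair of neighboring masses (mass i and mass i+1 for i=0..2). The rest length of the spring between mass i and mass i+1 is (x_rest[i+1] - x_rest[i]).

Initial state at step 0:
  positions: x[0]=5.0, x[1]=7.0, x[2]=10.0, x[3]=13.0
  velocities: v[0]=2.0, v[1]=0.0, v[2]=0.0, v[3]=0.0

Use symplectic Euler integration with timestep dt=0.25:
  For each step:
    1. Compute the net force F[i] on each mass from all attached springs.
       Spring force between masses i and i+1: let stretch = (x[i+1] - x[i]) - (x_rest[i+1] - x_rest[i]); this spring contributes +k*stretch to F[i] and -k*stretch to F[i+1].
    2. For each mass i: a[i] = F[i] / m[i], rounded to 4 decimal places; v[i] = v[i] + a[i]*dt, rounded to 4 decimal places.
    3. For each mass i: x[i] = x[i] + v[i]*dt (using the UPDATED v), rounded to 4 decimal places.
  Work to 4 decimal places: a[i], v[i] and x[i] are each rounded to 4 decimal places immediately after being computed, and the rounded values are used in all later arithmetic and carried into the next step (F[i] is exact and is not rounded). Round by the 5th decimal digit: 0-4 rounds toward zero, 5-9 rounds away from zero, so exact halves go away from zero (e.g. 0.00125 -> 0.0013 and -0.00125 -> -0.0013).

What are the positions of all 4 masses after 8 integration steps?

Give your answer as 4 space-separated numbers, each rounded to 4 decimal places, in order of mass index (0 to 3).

Step 0: x=[5.0000 7.0000 10.0000 13.0000] v=[2.0000 0.0000 0.0000 0.0000]
Step 1: x=[5.2500 7.2500 10.0000 13.0000] v=[1.0000 1.0000 0.0000 0.0000]
Step 2: x=[5.2500 7.6875 10.0625 13.0000] v=[0.0000 1.7500 0.2500 0.0000]
Step 3: x=[5.1094 8.1094 10.2656 13.0156] v=[-0.5625 1.6875 0.8125 0.0625]
Step 4: x=[4.9688 8.3203 10.6172 13.0937] v=[-0.5625 0.8437 1.4063 0.3125]
Step 5: x=[4.9161 8.2676 11.0137 13.3027] v=[-0.2110 -0.2109 1.5859 0.8360]
Step 6: x=[4.9512 8.0635 11.2959 13.6895] v=[0.1405 -0.8163 1.1288 1.5470]
Step 7: x=[5.0144 7.8895 11.3684 14.2279] v=[0.2528 -0.6962 0.2900 2.1534]
Step 8: x=[5.0464 7.8664 11.2861 14.8014] v=[0.1279 -0.0924 -0.3294 2.2939]

Answer: 5.0464 7.8664 11.2861 14.8014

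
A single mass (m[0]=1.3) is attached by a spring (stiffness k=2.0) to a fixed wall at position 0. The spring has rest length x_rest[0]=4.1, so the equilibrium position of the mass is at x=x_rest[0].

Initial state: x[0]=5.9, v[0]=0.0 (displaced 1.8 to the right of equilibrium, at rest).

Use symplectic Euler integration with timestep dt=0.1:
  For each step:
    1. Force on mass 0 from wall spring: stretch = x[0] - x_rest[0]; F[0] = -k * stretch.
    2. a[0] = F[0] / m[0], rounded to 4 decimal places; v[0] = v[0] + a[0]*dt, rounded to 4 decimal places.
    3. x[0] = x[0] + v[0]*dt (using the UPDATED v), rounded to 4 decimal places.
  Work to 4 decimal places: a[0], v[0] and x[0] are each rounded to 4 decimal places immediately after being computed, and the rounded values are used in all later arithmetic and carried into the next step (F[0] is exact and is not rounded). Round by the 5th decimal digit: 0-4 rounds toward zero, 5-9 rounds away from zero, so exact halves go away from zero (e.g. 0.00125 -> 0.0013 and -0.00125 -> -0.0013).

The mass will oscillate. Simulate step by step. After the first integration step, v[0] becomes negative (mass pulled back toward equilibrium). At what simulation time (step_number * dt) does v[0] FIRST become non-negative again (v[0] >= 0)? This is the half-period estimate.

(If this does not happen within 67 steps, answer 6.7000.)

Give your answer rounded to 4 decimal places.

Answer: 2.6000

Derivation:
Step 0: x=[5.9000] v=[0.0000]
Step 1: x=[5.8723] v=[-0.2769]
Step 2: x=[5.8173] v=[-0.5496]
Step 3: x=[5.7359] v=[-0.8138]
Step 4: x=[5.6294] v=[-1.0655]
Step 5: x=[5.4993] v=[-1.3008]
Step 6: x=[5.3477] v=[-1.5161]
Step 7: x=[5.1769] v=[-1.7081]
Step 8: x=[4.9895] v=[-1.8738]
Step 9: x=[4.7884] v=[-2.0107]
Step 10: x=[4.5767] v=[-2.1166]
Step 11: x=[4.3577] v=[-2.1899]
Step 12: x=[4.1347] v=[-2.2296]
Step 13: x=[3.9112] v=[-2.2349]
Step 14: x=[3.6906] v=[-2.2059]
Step 15: x=[3.4763] v=[-2.1429]
Step 16: x=[3.2716] v=[-2.0470]
Step 17: x=[3.0796] v=[-1.9196]
Step 18: x=[2.9033] v=[-1.7626]
Step 19: x=[2.7455] v=[-1.5785]
Step 20: x=[2.6085] v=[-1.3701]
Step 21: x=[2.4944] v=[-1.1406]
Step 22: x=[2.4050] v=[-0.8936]
Step 23: x=[2.3417] v=[-0.6328]
Step 24: x=[2.3055] v=[-0.3623]
Step 25: x=[2.2969] v=[-0.0862]
Step 26: x=[2.3160] v=[0.1912]
First v>=0 after going negative at step 26, time=2.6000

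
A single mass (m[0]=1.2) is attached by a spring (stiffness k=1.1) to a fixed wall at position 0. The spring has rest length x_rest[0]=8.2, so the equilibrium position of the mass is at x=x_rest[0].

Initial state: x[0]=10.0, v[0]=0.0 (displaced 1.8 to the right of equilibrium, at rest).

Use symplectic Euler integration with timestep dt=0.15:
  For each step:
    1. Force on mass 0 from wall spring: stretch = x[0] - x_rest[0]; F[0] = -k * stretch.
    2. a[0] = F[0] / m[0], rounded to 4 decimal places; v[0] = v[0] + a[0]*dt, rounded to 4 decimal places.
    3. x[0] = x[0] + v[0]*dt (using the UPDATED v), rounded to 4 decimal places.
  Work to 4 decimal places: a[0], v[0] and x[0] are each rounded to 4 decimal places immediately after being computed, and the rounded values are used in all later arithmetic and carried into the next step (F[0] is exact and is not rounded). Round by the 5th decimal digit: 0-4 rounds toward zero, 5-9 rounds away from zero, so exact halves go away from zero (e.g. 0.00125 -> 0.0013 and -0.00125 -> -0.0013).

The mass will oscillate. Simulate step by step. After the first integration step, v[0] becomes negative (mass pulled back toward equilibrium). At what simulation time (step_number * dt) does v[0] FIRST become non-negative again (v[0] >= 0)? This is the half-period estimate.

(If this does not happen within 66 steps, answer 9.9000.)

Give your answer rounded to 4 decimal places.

Answer: 3.3000

Derivation:
Step 0: x=[10.0000] v=[0.0000]
Step 1: x=[9.9629] v=[-0.2475]
Step 2: x=[9.8894] v=[-0.4899]
Step 3: x=[9.7811] v=[-0.7222]
Step 4: x=[9.6402] v=[-0.9396]
Step 5: x=[9.4696] v=[-1.1376]
Step 6: x=[9.2728] v=[-1.3122]
Step 7: x=[9.0538] v=[-1.4597]
Step 8: x=[8.8172] v=[-1.5771]
Step 9: x=[8.5679] v=[-1.6620]
Step 10: x=[8.3110] v=[-1.7126]
Step 11: x=[8.0518] v=[-1.7279]
Step 12: x=[7.7957] v=[-1.7075]
Step 13: x=[7.5479] v=[-1.6519]
Step 14: x=[7.3136] v=[-1.5622]
Step 15: x=[7.0976] v=[-1.4403]
Step 16: x=[6.9043] v=[-1.2887]
Step 17: x=[6.7377] v=[-1.1105]
Step 18: x=[6.6013] v=[-0.9094]
Step 19: x=[6.4979] v=[-0.6896]
Step 20: x=[6.4296] v=[-0.4556]
Step 21: x=[6.3978] v=[-0.2122]
Step 22: x=[6.4031] v=[0.0356]
First v>=0 after going negative at step 22, time=3.3000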